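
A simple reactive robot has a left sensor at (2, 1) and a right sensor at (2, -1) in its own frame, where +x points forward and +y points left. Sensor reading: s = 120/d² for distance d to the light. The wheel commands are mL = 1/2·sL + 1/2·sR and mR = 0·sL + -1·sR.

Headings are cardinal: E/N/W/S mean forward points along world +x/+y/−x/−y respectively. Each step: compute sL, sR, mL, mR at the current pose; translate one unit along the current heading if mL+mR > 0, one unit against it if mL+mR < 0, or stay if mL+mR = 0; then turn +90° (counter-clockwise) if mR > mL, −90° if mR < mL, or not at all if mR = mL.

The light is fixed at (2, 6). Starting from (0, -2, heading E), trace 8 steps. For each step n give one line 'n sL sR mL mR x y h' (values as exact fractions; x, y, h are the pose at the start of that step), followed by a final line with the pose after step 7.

0 120/49 40/27 2600/1323 -40/27 0 -2 E
1 6/5 15/13 153/130 -15/13 1 -2 S
2 120/109 120/73 10920/7957 -120/73 1 -3 W
3 12/5 12/5 12/5 -12/5 2 -3 N
4 30/17 15/13 645/442 -15/13 2 -3 E
5 24/25 120/121 2952/3025 -120/121 3 -3 S
6 60/41 12/5 396/205 -12/5 3 -2 W
7 120/37 8/3 328/111 -8/3 4 -2 N
final 4 -1 E

n=0: pose=(0,-2,E); sL=120/49, sR=40/27; mL=2600/1323, mR=-40/27; mL+mR=640/1323 → advance +1; mR−mL=-1520/441 → turn -1·90°
n=1: pose=(1,-2,S); sL=6/5, sR=15/13; mL=153/130, mR=-15/13; mL+mR=3/130 → advance +1; mR−mL=-303/130 → turn -1·90°
n=2: pose=(1,-3,W); sL=120/109, sR=120/73; mL=10920/7957, mR=-120/73; mL+mR=-2160/7957 → advance -1; mR−mL=-24000/7957 → turn -1·90°
n=3: pose=(2,-3,N); sL=12/5, sR=12/5; mL=12/5, mR=-12/5; mL+mR=0 → advance +0; mR−mL=-24/5 → turn -1·90°
n=4: pose=(2,-3,E); sL=30/17, sR=15/13; mL=645/442, mR=-15/13; mL+mR=135/442 → advance +1; mR−mL=-1155/442 → turn -1·90°
n=5: pose=(3,-3,S); sL=24/25, sR=120/121; mL=2952/3025, mR=-120/121; mL+mR=-48/3025 → advance -1; mR−mL=-5952/3025 → turn -1·90°
n=6: pose=(3,-2,W); sL=60/41, sR=12/5; mL=396/205, mR=-12/5; mL+mR=-96/205 → advance -1; mR−mL=-888/205 → turn -1·90°
n=7: pose=(4,-2,N); sL=120/37, sR=8/3; mL=328/111, mR=-8/3; mL+mR=32/111 → advance +1; mR−mL=-208/37 → turn -1·90°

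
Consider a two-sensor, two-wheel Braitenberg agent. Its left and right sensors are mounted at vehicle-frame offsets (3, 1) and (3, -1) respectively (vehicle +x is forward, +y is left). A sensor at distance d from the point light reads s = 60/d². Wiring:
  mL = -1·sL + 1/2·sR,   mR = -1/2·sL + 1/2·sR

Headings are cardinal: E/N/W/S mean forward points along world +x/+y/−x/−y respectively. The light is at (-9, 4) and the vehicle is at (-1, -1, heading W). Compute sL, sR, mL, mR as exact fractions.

left sensor world pos  = (-4, -2); dL² = 61
right sensor world pos = (-4, 0); dR² = 41
sL = 60/61 = 60/61
sR = 60/41 = 60/41
mL = -1·sL + 1/2·sR = -630/2501
mR = -1/2·sL + 1/2·sR = 600/2501

60/61 60/41 -630/2501 600/2501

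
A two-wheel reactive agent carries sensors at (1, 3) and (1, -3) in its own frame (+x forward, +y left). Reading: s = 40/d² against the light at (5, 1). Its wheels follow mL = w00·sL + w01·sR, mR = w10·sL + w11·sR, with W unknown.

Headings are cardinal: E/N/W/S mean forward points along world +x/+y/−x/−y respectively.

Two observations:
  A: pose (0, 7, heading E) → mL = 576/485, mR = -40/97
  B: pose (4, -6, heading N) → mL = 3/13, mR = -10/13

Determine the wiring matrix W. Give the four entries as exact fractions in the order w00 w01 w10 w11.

-1 1 -1 0

obs A: pose=(0,7,E) → sL=40/97, sR=8/5, mL=576/485, mR=-40/97
obs B: pose=(4,-6,N) → sL=10/13, sR=1, mL=3/13, mR=-10/13
sensor matrix S = [[40/97, 8/5], [10/13, 1]]; det S = -1032/1261
solve [mL_A; mL_B] = S·[w00; w01] and [mR_A; mR_B] = S·[w10; w11]:
  w00 = -1, w01 = 1, w10 = -1, w11 = 0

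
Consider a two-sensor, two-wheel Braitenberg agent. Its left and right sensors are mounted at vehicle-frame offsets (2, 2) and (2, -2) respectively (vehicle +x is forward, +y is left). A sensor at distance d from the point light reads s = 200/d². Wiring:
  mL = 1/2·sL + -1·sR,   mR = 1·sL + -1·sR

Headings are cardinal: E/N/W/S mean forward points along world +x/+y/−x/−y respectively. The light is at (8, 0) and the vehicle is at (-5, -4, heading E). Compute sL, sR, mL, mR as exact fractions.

left sensor world pos  = (-3, -2); dL² = 125
right sensor world pos = (-3, -6); dR² = 157
sL = 200/125 = 8/5
sR = 200/157 = 200/157
mL = 1/2·sL + -1·sR = -372/785
mR = 1·sL + -1·sR = 256/785

8/5 200/157 -372/785 256/785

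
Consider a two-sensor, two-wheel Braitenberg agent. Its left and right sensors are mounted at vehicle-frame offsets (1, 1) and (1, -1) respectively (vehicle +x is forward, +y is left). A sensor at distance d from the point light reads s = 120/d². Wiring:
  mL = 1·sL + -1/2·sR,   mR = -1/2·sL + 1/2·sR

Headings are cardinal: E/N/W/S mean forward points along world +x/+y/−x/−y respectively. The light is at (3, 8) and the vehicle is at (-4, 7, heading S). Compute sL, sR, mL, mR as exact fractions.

3 30/17 36/17 -21/34

left sensor world pos  = (-3, 6); dL² = 40
right sensor world pos = (-5, 6); dR² = 68
sL = 120/40 = 3
sR = 120/68 = 30/17
mL = 1·sL + -1/2·sR = 36/17
mR = -1/2·sL + 1/2·sR = -21/34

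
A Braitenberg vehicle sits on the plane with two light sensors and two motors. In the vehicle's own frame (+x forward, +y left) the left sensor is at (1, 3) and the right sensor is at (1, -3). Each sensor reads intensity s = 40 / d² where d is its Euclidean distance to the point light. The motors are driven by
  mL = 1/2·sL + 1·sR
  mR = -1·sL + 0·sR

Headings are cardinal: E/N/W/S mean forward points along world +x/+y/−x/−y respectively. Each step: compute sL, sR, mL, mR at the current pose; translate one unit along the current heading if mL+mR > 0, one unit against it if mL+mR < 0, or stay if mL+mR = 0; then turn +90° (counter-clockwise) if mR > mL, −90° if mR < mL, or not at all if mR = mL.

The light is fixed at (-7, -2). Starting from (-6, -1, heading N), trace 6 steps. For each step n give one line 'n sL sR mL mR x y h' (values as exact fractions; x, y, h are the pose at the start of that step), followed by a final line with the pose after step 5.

0 5 2 9/2 -5 -6 -1 N
1 40/13 40/13 60/13 -40/13 -6 -2 E
2 20/13 20 270/13 -20/13 -5 -2 S
3 40/17 8 156/17 -40/17 -5 -3 W
4 10 5/2 15/2 -10 -6 -3 N
5 8 40/29 156/29 -8 -6 -4 E
final -7 -4 S

n=0: pose=(-6,-1,N); sL=5, sR=2; mL=9/2, mR=-5; mL+mR=-1/2 → advance -1; mR−mL=-19/2 → turn -1·90°
n=1: pose=(-6,-2,E); sL=40/13, sR=40/13; mL=60/13, mR=-40/13; mL+mR=20/13 → advance +1; mR−mL=-100/13 → turn -1·90°
n=2: pose=(-5,-2,S); sL=20/13, sR=20; mL=270/13, mR=-20/13; mL+mR=250/13 → advance +1; mR−mL=-290/13 → turn -1·90°
n=3: pose=(-5,-3,W); sL=40/17, sR=8; mL=156/17, mR=-40/17; mL+mR=116/17 → advance +1; mR−mL=-196/17 → turn -1·90°
n=4: pose=(-6,-3,N); sL=10, sR=5/2; mL=15/2, mR=-10; mL+mR=-5/2 → advance -1; mR−mL=-35/2 → turn -1·90°
n=5: pose=(-6,-4,E); sL=8, sR=40/29; mL=156/29, mR=-8; mL+mR=-76/29 → advance -1; mR−mL=-388/29 → turn -1·90°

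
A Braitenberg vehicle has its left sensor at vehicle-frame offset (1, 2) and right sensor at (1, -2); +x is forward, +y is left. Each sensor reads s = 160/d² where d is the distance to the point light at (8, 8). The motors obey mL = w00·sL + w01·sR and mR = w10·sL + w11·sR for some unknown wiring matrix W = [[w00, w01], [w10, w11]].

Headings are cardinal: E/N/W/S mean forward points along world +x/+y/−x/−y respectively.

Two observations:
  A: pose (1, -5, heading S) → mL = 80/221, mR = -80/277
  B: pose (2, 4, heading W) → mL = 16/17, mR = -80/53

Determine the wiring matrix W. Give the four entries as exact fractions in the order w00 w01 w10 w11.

1/2 0 0 -1/2

obs A: pose=(1,-5,S) → sL=160/221, sR=160/277, mL=80/221, mR=-80/277
obs B: pose=(2,4,W) → sL=32/17, sR=160/53, mL=16/17, mR=-80/53
sensor matrix S = [[160/221, 160/277], [32/17, 160/53]]; det S = 3563520/3244501
solve [mL_A; mL_B] = S·[w00; w01] and [mR_A; mR_B] = S·[w10; w11]:
  w00 = 1/2, w01 = 0, w10 = 0, w11 = -1/2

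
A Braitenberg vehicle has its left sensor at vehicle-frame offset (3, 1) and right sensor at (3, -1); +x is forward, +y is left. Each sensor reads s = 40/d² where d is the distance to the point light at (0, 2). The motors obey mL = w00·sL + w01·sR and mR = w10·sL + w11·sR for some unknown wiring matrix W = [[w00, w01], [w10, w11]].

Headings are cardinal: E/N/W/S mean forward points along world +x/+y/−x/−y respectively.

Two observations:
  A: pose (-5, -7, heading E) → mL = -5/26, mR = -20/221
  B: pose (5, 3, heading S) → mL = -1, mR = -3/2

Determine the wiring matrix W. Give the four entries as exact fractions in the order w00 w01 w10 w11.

0 -1/2 1/2 -1

obs A: pose=(-5,-7,E) → sL=10/17, sR=5/13, mL=-5/26, mR=-20/221
obs B: pose=(5,3,S) → sL=1, sR=2, mL=-1, mR=-3/2
sensor matrix S = [[10/17, 5/13], [1, 2]]; det S = 175/221
solve [mL_A; mL_B] = S·[w00; w01] and [mR_A; mR_B] = S·[w10; w11]:
  w00 = 0, w01 = -1/2, w10 = 1/2, w11 = -1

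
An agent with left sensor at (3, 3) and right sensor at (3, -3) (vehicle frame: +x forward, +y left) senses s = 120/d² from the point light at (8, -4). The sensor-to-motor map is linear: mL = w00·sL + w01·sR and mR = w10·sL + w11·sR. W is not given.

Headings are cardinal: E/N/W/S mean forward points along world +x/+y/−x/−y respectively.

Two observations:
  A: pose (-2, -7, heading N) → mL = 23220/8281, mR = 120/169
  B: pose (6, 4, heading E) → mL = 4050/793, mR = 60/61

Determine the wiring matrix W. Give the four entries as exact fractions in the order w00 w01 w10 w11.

1/2 1 1 0

obs A: pose=(-2,-7,N) → sL=120/169, sR=120/49, mL=23220/8281, mR=120/169
obs B: pose=(6,4,E) → sL=60/61, sR=60/13, mL=4050/793, mR=60/61
sensor matrix S = [[120/169, 120/49], [60/61, 60/13]]; det S = 5702400/6566833
solve [mL_A; mL_B] = S·[w00; w01] and [mR_A; mR_B] = S·[w10; w11]:
  w00 = 1/2, w01 = 1, w10 = 1, w11 = 0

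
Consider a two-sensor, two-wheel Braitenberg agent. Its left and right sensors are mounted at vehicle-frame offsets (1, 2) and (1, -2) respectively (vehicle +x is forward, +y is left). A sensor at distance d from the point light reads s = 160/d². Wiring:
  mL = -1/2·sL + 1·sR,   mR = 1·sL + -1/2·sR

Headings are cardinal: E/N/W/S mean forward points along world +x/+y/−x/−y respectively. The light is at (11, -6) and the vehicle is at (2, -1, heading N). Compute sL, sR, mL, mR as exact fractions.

160/157 32/17 3664/2669 208/2669

left sensor world pos  = (0, 0); dL² = 157
right sensor world pos = (4, 0); dR² = 85
sL = 160/157 = 160/157
sR = 160/85 = 32/17
mL = -1/2·sL + 1·sR = 3664/2669
mR = 1·sL + -1/2·sR = 208/2669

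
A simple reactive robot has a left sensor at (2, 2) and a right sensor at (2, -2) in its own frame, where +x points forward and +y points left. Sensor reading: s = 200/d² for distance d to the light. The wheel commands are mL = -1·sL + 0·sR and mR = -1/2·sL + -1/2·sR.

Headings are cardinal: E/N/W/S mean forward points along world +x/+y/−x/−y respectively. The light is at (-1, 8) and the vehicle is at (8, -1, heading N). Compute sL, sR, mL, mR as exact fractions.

100/49 20/17 -100/49 -1340/833

left sensor world pos  = (6, 1); dL² = 98
right sensor world pos = (10, 1); dR² = 170
sL = 200/98 = 100/49
sR = 200/170 = 20/17
mL = -1·sL + 0·sR = -100/49
mR = -1/2·sL + -1/2·sR = -1340/833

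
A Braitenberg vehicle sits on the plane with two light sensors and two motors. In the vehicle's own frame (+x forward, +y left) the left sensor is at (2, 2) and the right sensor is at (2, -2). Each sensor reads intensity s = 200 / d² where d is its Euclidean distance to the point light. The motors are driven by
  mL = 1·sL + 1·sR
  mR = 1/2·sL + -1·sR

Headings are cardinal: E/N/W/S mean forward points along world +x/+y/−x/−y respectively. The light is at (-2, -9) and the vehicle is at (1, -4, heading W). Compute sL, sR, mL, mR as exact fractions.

left sensor world pos  = (-1, -6); dL² = 10
right sensor world pos = (-1, -2); dR² = 50
sL = 200/10 = 20
sR = 200/50 = 4
mL = 1·sL + 1·sR = 24
mR = 1/2·sL + -1·sR = 6

20 4 24 6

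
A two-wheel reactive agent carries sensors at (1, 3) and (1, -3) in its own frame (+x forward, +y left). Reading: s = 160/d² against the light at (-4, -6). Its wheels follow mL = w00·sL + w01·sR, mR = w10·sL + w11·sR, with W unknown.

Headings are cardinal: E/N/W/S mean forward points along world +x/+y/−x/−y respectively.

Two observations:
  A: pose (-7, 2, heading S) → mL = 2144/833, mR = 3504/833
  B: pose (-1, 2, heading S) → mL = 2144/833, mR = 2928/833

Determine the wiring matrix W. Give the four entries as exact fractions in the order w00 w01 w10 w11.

1/2 1/2 1 1/2

obs A: pose=(-7,2,S) → sL=160/49, sR=32/17, mL=2144/833, mR=3504/833
obs B: pose=(-1,2,S) → sL=32/17, sR=160/49, mL=2144/833, mR=2928/833
sensor matrix S = [[160/49, 32/17], [32/17, 160/49]]; det S = 4939776/693889
solve [mL_A; mL_B] = S·[w00; w01] and [mR_A; mR_B] = S·[w10; w11]:
  w00 = 1/2, w01 = 1/2, w10 = 1, w11 = 1/2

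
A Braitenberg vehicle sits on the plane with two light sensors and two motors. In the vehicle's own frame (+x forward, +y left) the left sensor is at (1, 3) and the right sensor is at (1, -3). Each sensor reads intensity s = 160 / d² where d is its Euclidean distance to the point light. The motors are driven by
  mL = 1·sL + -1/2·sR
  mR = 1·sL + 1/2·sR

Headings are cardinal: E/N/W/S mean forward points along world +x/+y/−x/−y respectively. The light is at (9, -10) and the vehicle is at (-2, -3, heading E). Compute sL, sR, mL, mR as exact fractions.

4/5 40/29 16/145 216/145

left sensor world pos  = (-1, 0); dL² = 200
right sensor world pos = (-1, -6); dR² = 116
sL = 160/200 = 4/5
sR = 160/116 = 40/29
mL = 1·sL + -1/2·sR = 16/145
mR = 1·sL + 1/2·sR = 216/145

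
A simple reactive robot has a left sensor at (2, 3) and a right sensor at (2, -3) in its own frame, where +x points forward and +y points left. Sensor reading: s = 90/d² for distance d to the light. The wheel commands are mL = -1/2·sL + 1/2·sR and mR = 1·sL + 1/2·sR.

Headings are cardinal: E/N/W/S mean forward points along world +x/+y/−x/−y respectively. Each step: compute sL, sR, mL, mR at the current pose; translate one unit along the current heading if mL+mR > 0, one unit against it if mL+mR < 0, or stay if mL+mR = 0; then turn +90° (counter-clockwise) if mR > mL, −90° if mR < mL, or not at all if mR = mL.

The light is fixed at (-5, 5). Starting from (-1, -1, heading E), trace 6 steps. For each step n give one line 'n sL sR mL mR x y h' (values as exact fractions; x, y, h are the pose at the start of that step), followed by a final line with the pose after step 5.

n=0: pose=(-1,-1,E); sL=2, sR=10/13; mL=-8/13, mR=31/13; mL+mR=23/13 → advance +1; mR−mL=3 → turn +1·90°
n=1: pose=(0,-1,N); sL=9/2, sR=9/8; mL=-27/16, mR=81/16; mL+mR=27/8 → advance +1; mR−mL=27/4 → turn +1·90°
n=2: pose=(0,0,W); sL=90/73, sR=90/13; mL=2700/949, mR=4455/949; mL+mR=7155/949 → advance +1; mR−mL=135/73 → turn +1·90°
n=3: pose=(-1,0,S); sL=45/49, sR=9/5; mL=108/245, mR=891/490; mL+mR=1107/490 → advance +1; mR−mL=135/98 → turn +1·90°
n=4: pose=(-1,-1,E); sL=2, sR=10/13; mL=-8/13, mR=31/13; mL+mR=23/13 → advance +1; mR−mL=3 → turn +1·90°
n=5: pose=(0,-1,N); sL=9/2, sR=9/8; mL=-27/16, mR=81/16; mL+mR=27/8 → advance +1; mR−mL=27/4 → turn +1·90°

0 2 10/13 -8/13 31/13 -1 -1 E
1 9/2 9/8 -27/16 81/16 0 -1 N
2 90/73 90/13 2700/949 4455/949 0 0 W
3 45/49 9/5 108/245 891/490 -1 0 S
4 2 10/13 -8/13 31/13 -1 -1 E
5 9/2 9/8 -27/16 81/16 0 -1 N
final 0 0 W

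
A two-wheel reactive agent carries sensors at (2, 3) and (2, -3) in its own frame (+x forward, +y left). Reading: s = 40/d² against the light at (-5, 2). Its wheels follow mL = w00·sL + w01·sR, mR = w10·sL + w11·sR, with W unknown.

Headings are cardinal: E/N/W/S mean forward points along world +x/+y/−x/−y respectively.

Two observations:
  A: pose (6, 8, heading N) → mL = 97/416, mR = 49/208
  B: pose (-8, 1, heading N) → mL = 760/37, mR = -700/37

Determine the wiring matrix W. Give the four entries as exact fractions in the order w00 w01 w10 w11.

obs A: pose=(6,8,N) → sL=5/16, sR=2/13, mL=97/416, mR=49/208
obs B: pose=(-8,1,N) → sL=40/37, sR=40, mL=760/37, mR=-700/37
sensor matrix S = [[5/16, 2/13], [40/37, 40]]; det S = 11865/962
solve [mL_A; mL_B] = S·[w00; w01] and [mR_A; mR_B] = S·[w10; w11]:
  w00 = 1/2, w01 = 1/2, w10 = 1, w11 = -1/2

1/2 1/2 1 -1/2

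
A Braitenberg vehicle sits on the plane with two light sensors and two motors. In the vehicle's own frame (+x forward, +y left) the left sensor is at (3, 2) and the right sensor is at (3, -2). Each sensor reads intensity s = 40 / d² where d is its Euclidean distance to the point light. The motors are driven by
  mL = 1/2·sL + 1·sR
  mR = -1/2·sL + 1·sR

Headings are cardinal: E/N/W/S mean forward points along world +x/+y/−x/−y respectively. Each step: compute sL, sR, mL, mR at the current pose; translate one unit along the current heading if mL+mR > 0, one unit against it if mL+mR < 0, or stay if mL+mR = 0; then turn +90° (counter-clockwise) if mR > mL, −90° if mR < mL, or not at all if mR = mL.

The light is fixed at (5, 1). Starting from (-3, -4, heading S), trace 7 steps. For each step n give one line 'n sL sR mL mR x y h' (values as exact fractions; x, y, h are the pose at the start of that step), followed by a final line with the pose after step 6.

0 2/5 10/41 91/205 9/205 -3 -4 S
1 8/37 40/137 2028/5069 932/5069 -3 -5 W
2 4/13 20/29 318/377 202/377 -4 -5 N
3 8/9 8/17 140/153 4/153 -4 -4 E
4 2/5 10/41 91/205 9/205 -3 -4 S
5 8/37 40/137 2028/5069 932/5069 -3 -5 W
6 4/13 20/29 318/377 202/377 -4 -5 N
final -4 -4 E

n=0: pose=(-3,-4,S); sL=2/5, sR=10/41; mL=91/205, mR=9/205; mL+mR=20/41 → advance +1; mR−mL=-2/5 → turn -1·90°
n=1: pose=(-3,-5,W); sL=8/37, sR=40/137; mL=2028/5069, mR=932/5069; mL+mR=80/137 → advance +1; mR−mL=-8/37 → turn -1·90°
n=2: pose=(-4,-5,N); sL=4/13, sR=20/29; mL=318/377, mR=202/377; mL+mR=40/29 → advance +1; mR−mL=-4/13 → turn -1·90°
n=3: pose=(-4,-4,E); sL=8/9, sR=8/17; mL=140/153, mR=4/153; mL+mR=16/17 → advance +1; mR−mL=-8/9 → turn -1·90°
n=4: pose=(-3,-4,S); sL=2/5, sR=10/41; mL=91/205, mR=9/205; mL+mR=20/41 → advance +1; mR−mL=-2/5 → turn -1·90°
n=5: pose=(-3,-5,W); sL=8/37, sR=40/137; mL=2028/5069, mR=932/5069; mL+mR=80/137 → advance +1; mR−mL=-8/37 → turn -1·90°
n=6: pose=(-4,-5,N); sL=4/13, sR=20/29; mL=318/377, mR=202/377; mL+mR=40/29 → advance +1; mR−mL=-4/13 → turn -1·90°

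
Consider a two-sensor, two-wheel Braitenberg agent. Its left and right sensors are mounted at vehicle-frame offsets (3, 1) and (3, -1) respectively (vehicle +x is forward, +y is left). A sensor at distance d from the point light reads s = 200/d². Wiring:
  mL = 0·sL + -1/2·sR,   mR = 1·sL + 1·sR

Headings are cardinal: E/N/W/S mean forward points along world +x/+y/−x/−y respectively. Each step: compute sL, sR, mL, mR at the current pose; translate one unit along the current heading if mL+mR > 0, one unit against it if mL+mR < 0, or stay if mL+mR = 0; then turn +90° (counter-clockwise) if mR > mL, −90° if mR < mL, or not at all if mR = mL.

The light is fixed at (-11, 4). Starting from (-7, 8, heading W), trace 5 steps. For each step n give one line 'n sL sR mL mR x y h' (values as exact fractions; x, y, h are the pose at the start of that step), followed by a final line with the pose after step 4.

0 20 100/13 -50/13 360/13 -7 8 W
1 200/17 40 -20 880/17 -8 8 S
2 50/13 5 -5/2 115/13 -8 7 E
3 40/9 200/61 -100/61 4240/549 -7 7 N
4 20 100/13 -50/13 360/13 -7 8 W
final -8 8 S

n=0: pose=(-7,8,W); sL=20, sR=100/13; mL=-50/13, mR=360/13; mL+mR=310/13 → advance +1; mR−mL=410/13 → turn +1·90°
n=1: pose=(-8,8,S); sL=200/17, sR=40; mL=-20, mR=880/17; mL+mR=540/17 → advance +1; mR−mL=1220/17 → turn +1·90°
n=2: pose=(-8,7,E); sL=50/13, sR=5; mL=-5/2, mR=115/13; mL+mR=165/26 → advance +1; mR−mL=295/26 → turn +1·90°
n=3: pose=(-7,7,N); sL=40/9, sR=200/61; mL=-100/61, mR=4240/549; mL+mR=3340/549 → advance +1; mR−mL=5140/549 → turn +1·90°
n=4: pose=(-7,8,W); sL=20, sR=100/13; mL=-50/13, mR=360/13; mL+mR=310/13 → advance +1; mR−mL=410/13 → turn +1·90°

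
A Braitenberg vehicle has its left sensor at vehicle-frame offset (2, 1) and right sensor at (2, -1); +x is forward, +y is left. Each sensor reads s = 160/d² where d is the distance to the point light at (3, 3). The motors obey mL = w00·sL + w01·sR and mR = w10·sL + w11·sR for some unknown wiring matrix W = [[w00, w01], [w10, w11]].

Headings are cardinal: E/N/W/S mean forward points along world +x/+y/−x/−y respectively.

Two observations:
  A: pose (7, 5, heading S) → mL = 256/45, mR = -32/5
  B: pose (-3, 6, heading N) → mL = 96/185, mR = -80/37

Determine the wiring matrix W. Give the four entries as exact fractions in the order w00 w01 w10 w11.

-1/2 1/2 -1 0

obs A: pose=(7,5,S) → sL=32/5, sR=160/9, mL=256/45, mR=-32/5
obs B: pose=(-3,6,N) → sL=80/37, sR=16/5, mL=96/185, mR=-80/37
sensor matrix S = [[32/5, 160/9], [80/37, 16/5]]; det S = -149504/8325
solve [mL_A; mL_B] = S·[w00; w01] and [mR_A; mR_B] = S·[w10; w11]:
  w00 = -1/2, w01 = 1/2, w10 = -1, w11 = 0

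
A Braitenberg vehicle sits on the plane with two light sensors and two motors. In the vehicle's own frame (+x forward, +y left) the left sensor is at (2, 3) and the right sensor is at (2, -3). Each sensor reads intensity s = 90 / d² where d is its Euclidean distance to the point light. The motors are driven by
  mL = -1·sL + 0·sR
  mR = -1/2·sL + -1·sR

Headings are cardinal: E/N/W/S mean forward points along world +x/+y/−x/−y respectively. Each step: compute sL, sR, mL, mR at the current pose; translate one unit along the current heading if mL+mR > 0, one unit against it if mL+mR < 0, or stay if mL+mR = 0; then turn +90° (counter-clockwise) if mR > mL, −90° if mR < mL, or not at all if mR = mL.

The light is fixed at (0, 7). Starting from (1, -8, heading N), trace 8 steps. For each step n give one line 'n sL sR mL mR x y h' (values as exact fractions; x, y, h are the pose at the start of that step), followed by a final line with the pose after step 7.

0 90/173 18/37 -90/173 -4779/6401 1 -8 N
1 45/89 9/37 -45/89 -3267/6586 1 -9 E
2 18/41 18/41 -18/41 -27/41 0 -9 N
3 9/20 45/202 -9/20 -1809/4040 0 -10 E
4 90/241 90/229 -90/241 -31995/55189 -1 -10 N
5 45/113 45/221 -45/113 -20115/49946 -1 -11 E
6 90/401 18/85 -90/401 -11043/34085 -2 -11 S
7 45/208 45/106 -45/208 -11745/22048 -2 -10 W
final -1 -10 N

n=0: pose=(1,-8,N); sL=90/173, sR=18/37; mL=-90/173, mR=-4779/6401; mL+mR=-8109/6401 → advance -1; mR−mL=-1449/6401 → turn -1·90°
n=1: pose=(1,-9,E); sL=45/89, sR=9/37; mL=-45/89, mR=-3267/6586; mL+mR=-6597/6586 → advance -1; mR−mL=63/6586 → turn +1·90°
n=2: pose=(0,-9,N); sL=18/41, sR=18/41; mL=-18/41, mR=-27/41; mL+mR=-45/41 → advance -1; mR−mL=-9/41 → turn -1·90°
n=3: pose=(0,-10,E); sL=9/20, sR=45/202; mL=-9/20, mR=-1809/4040; mL+mR=-3627/4040 → advance -1; mR−mL=9/4040 → turn +1·90°
n=4: pose=(-1,-10,N); sL=90/241, sR=90/229; mL=-90/241, mR=-31995/55189; mL+mR=-52605/55189 → advance -1; mR−mL=-11385/55189 → turn -1·90°
n=5: pose=(-1,-11,E); sL=45/113, sR=45/221; mL=-45/113, mR=-20115/49946; mL+mR=-40005/49946 → advance -1; mR−mL=-225/49946 → turn -1·90°
n=6: pose=(-2,-11,S); sL=90/401, sR=18/85; mL=-90/401, mR=-11043/34085; mL+mR=-18693/34085 → advance -1; mR−mL=-3393/34085 → turn -1·90°
n=7: pose=(-2,-10,W); sL=45/208, sR=45/106; mL=-45/208, mR=-11745/22048; mL+mR=-16515/22048 → advance -1; mR−mL=-6975/22048 → turn -1·90°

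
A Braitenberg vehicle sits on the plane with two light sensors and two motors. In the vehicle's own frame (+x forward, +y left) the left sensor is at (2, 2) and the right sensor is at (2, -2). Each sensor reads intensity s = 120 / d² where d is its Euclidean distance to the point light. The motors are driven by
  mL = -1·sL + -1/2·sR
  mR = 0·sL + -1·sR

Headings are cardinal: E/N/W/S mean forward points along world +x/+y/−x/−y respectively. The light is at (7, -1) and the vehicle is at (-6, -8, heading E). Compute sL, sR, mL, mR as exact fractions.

left sensor world pos  = (-4, -6); dL² = 146
right sensor world pos = (-4, -10); dR² = 202
sL = 120/146 = 60/73
sR = 120/202 = 60/101
mL = -1·sL + -1/2·sR = -8250/7373
mR = 0·sL + -1·sR = -60/101

60/73 60/101 -8250/7373 -60/101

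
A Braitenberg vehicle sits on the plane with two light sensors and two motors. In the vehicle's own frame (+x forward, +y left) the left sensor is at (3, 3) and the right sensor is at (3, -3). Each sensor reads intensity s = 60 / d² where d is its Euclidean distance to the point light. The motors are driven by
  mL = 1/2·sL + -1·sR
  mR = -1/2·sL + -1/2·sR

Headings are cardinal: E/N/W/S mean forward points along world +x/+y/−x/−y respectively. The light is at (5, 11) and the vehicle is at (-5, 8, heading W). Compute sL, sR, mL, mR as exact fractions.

left sensor world pos  = (-8, 5); dL² = 205
right sensor world pos = (-8, 11); dR² = 169
sL = 60/205 = 12/41
sR = 60/169 = 60/169
mL = 1/2·sL + -1·sR = -1446/6929
mR = -1/2·sL + -1/2·sR = -2244/6929

12/41 60/169 -1446/6929 -2244/6929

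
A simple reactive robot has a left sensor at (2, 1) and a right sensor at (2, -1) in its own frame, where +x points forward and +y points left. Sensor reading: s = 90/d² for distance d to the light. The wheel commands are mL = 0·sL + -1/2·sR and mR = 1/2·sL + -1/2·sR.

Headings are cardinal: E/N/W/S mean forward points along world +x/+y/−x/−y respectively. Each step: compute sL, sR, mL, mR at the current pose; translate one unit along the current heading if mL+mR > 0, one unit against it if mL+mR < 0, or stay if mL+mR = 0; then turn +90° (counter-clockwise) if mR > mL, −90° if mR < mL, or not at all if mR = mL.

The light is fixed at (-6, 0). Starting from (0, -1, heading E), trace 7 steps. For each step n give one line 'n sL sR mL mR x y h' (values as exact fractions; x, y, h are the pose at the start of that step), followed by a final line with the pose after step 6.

n=0: pose=(0,-1,E); sL=45/32, sR=45/34; mL=-45/68, mR=45/1088; mL+mR=-675/1088 → advance -1; mR−mL=45/64 → turn +1·90°
n=1: pose=(-1,-1,N); sL=90/17, sR=90/37; mL=-45/37, mR=900/629; mL+mR=135/629 → advance +1; mR−mL=45/17 → turn +1·90°
n=2: pose=(-1,0,W); sL=9, sR=9; mL=-9/2, mR=0; mL+mR=-9/2 → advance -1; mR−mL=9/2 → turn +1·90°
n=3: pose=(0,0,S); sL=90/53, sR=90/29; mL=-45/29, mR=-1080/1537; mL+mR=-3465/1537 → advance -1; mR−mL=45/53 → turn +1·90°
n=4: pose=(0,1,E); sL=45/34, sR=45/32; mL=-45/64, mR=-45/1088; mL+mR=-405/544 → advance -1; mR−mL=45/68 → turn +1·90°
n=5: pose=(-1,1,N); sL=18/5, sR=2; mL=-1, mR=4/5; mL+mR=-1/5 → advance -1; mR−mL=9/5 → turn +1·90°
n=6: pose=(-1,0,W); sL=9, sR=9; mL=-9/2, mR=0; mL+mR=-9/2 → advance -1; mR−mL=9/2 → turn +1·90°

0 45/32 45/34 -45/68 45/1088 0 -1 E
1 90/17 90/37 -45/37 900/629 -1 -1 N
2 9 9 -9/2 0 -1 0 W
3 90/53 90/29 -45/29 -1080/1537 0 0 S
4 45/34 45/32 -45/64 -45/1088 0 1 E
5 18/5 2 -1 4/5 -1 1 N
6 9 9 -9/2 0 -1 0 W
final 0 0 S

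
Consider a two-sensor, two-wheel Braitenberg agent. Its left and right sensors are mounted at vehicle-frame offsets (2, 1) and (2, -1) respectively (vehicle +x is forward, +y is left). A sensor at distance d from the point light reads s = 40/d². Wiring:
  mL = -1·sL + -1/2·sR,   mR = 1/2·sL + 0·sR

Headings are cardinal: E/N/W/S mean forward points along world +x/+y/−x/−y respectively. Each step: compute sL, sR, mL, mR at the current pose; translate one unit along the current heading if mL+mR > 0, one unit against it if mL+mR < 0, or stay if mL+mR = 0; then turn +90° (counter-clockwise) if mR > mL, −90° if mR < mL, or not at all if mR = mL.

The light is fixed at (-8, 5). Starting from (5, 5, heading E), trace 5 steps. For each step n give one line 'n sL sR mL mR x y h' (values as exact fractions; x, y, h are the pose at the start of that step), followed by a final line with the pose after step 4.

n=0: pose=(5,5,E); sL=20/113, sR=20/113; mL=-30/113, mR=10/113; mL+mR=-20/113 → advance -1; mR−mL=40/113 → turn +1·90°
n=1: pose=(4,5,N); sL=8/25, sR=40/173; mL=-1884/4325, mR=4/25; mL+mR=-1192/4325 → advance -1; mR−mL=2576/4325 → turn +1·90°
n=2: pose=(4,4,W); sL=5/13, sR=2/5; mL=-38/65, mR=5/26; mL+mR=-51/130 → advance -1; mR−mL=101/130 → turn +1·90°
n=3: pose=(5,4,S); sL=8/41, sR=40/153; mL=-2044/6273, mR=4/41; mL+mR=-1432/6273 → advance -1; mR−mL=2656/6273 → turn +1·90°
n=4: pose=(5,5,E); sL=20/113, sR=20/113; mL=-30/113, mR=10/113; mL+mR=-20/113 → advance -1; mR−mL=40/113 → turn +1·90°

0 20/113 20/113 -30/113 10/113 5 5 E
1 8/25 40/173 -1884/4325 4/25 4 5 N
2 5/13 2/5 -38/65 5/26 4 4 W
3 8/41 40/153 -2044/6273 4/41 5 4 S
4 20/113 20/113 -30/113 10/113 5 5 E
final 4 5 N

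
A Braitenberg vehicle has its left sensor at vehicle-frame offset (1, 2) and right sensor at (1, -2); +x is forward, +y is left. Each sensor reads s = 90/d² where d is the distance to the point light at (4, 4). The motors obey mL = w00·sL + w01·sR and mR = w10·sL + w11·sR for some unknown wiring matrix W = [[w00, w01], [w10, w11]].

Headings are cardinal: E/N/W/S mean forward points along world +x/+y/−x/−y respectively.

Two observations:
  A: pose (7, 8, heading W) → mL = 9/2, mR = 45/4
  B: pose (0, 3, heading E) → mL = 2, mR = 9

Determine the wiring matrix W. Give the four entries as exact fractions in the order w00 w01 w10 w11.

1/2 -1/2 1 0

obs A: pose=(7,8,W) → sL=45/4, sR=9/4, mL=9/2, mR=45/4
obs B: pose=(0,3,E) → sL=9, sR=5, mL=2, mR=9
sensor matrix S = [[45/4, 9/4], [9, 5]]; det S = 36
solve [mL_A; mL_B] = S·[w00; w01] and [mR_A; mR_B] = S·[w10; w11]:
  w00 = 1/2, w01 = -1/2, w10 = 1, w11 = 0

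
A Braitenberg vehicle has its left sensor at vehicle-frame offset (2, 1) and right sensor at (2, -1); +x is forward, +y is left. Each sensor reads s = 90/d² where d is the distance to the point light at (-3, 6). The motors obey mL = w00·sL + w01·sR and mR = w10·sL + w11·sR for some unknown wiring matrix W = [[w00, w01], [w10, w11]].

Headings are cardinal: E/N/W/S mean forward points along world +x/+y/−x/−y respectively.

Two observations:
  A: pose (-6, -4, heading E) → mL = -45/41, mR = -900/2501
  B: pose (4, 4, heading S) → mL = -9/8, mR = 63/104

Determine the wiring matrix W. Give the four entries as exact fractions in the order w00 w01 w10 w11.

obs A: pose=(-6,-4,E) → sL=45/41, sR=45/61, mL=-45/41, mR=-900/2501
obs B: pose=(4,4,S) → sL=9/8, sR=45/26, mL=-9/8, mR=63/104
sensor matrix S = [[45/41, 45/61], [9/8, 45/26]]; det S = 278235/260104
solve [mL_A; mL_B] = S·[w00; w01] and [mR_A; mR_B] = S·[w10; w11]:
  w00 = -1, w01 = 0, w10 = -1, w11 = 1

-1 0 -1 1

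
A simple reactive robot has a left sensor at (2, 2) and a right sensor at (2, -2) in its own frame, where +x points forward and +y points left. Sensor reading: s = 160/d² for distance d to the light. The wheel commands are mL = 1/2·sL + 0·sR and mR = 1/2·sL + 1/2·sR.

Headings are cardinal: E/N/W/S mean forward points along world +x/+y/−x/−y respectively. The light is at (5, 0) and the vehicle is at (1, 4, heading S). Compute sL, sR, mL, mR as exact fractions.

20 4 10 12

left sensor world pos  = (3, 2); dL² = 8
right sensor world pos = (-1, 2); dR² = 40
sL = 160/8 = 20
sR = 160/40 = 4
mL = 1/2·sL + 0·sR = 10
mR = 1/2·sL + 1/2·sR = 12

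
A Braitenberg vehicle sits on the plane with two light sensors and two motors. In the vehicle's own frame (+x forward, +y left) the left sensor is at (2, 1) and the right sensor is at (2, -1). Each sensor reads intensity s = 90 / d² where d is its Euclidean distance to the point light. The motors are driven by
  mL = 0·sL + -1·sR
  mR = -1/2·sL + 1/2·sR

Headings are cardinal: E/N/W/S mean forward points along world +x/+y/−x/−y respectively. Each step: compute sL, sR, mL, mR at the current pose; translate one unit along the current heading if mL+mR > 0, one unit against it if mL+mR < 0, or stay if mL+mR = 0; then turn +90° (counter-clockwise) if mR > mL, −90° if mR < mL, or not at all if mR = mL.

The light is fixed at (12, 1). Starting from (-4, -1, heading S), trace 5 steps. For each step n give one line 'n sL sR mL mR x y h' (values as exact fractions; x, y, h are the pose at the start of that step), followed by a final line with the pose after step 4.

0 90/241 18/61 -18/61 -576/14701 -4 -1 S
1 45/98 9/20 -9/20 -9/1960 -4 0 E
2 18/65 90/257 -90/257 612/16705 -5 0 N
3 9/37 45/181 -45/181 18/6697 -5 -1 W
4 90/241 18/61 -18/61 -576/14701 -4 -1 S
final -4 0 E

n=0: pose=(-4,-1,S); sL=90/241, sR=18/61; mL=-18/61, mR=-576/14701; mL+mR=-4914/14701 → advance -1; mR−mL=3762/14701 → turn +1·90°
n=1: pose=(-4,0,E); sL=45/98, sR=9/20; mL=-9/20, mR=-9/1960; mL+mR=-891/1960 → advance -1; mR−mL=873/1960 → turn +1·90°
n=2: pose=(-5,0,N); sL=18/65, sR=90/257; mL=-90/257, mR=612/16705; mL+mR=-5238/16705 → advance -1; mR−mL=6462/16705 → turn +1·90°
n=3: pose=(-5,-1,W); sL=9/37, sR=45/181; mL=-45/181, mR=18/6697; mL+mR=-1647/6697 → advance -1; mR−mL=1683/6697 → turn +1·90°
n=4: pose=(-4,-1,S); sL=90/241, sR=18/61; mL=-18/61, mR=-576/14701; mL+mR=-4914/14701 → advance -1; mR−mL=3762/14701 → turn +1·90°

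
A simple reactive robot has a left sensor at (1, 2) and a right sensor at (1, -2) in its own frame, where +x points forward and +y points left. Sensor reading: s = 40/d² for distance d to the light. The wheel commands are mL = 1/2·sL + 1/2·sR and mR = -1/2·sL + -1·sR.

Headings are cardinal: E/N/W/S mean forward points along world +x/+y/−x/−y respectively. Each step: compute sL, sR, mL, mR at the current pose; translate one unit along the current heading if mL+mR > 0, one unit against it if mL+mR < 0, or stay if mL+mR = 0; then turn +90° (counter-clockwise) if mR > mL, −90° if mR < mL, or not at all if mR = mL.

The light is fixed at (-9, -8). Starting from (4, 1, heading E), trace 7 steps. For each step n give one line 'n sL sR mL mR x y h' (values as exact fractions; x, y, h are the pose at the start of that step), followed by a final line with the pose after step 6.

n=0: pose=(4,1,E); sL=40/317, sR=8/49; mL=2248/15533, mR=-3516/15533; mL+mR=-4/49 → advance -1; mR−mL=-5764/15533 → turn -1·90°
n=1: pose=(3,1,S); sL=2/13, sR=10/41; mL=106/533, mR=-171/533; mL+mR=-5/41 → advance -1; mR−mL=-277/533 → turn -1·90°
n=2: pose=(3,2,W); sL=8/37, sR=8/53; mL=360/1961, mR=-508/1961; mL+mR=-4/53 → advance -1; mR−mL=-868/1961 → turn -1·90°
n=3: pose=(4,2,N); sL=20/121, sR=20/173; mL=2940/20933, mR=-4150/20933; mL+mR=-10/173 → advance -1; mR−mL=-7090/20933 → turn -1·90°
n=4: pose=(4,1,E); sL=40/317, sR=8/49; mL=2248/15533, mR=-3516/15533; mL+mR=-4/49 → advance -1; mR−mL=-5764/15533 → turn -1·90°
n=5: pose=(3,1,S); sL=2/13, sR=10/41; mL=106/533, mR=-171/533; mL+mR=-5/41 → advance -1; mR−mL=-277/533 → turn -1·90°
n=6: pose=(3,2,W); sL=8/37, sR=8/53; mL=360/1961, mR=-508/1961; mL+mR=-4/53 → advance -1; mR−mL=-868/1961 → turn -1·90°

0 40/317 8/49 2248/15533 -3516/15533 4 1 E
1 2/13 10/41 106/533 -171/533 3 1 S
2 8/37 8/53 360/1961 -508/1961 3 2 W
3 20/121 20/173 2940/20933 -4150/20933 4 2 N
4 40/317 8/49 2248/15533 -3516/15533 4 1 E
5 2/13 10/41 106/533 -171/533 3 1 S
6 8/37 8/53 360/1961 -508/1961 3 2 W
final 4 2 N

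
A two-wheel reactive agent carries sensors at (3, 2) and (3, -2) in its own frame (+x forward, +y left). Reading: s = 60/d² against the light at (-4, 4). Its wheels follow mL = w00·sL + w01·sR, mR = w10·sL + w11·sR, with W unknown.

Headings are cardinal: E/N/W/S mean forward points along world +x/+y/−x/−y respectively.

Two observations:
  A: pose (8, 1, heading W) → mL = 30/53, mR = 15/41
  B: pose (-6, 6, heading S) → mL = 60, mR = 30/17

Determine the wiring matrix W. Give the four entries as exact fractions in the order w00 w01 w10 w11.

1 0 0 1/2

obs A: pose=(8,1,W) → sL=30/53, sR=30/41, mL=30/53, mR=15/41
obs B: pose=(-6,6,S) → sL=60, sR=60/17, mL=60, mR=30/17
sensor matrix S = [[30/53, 30/41], [60, 60/17]]; det S = -1548000/36941
solve [mL_A; mL_B] = S·[w00; w01] and [mR_A; mR_B] = S·[w10; w11]:
  w00 = 1, w01 = 0, w10 = 0, w11 = 1/2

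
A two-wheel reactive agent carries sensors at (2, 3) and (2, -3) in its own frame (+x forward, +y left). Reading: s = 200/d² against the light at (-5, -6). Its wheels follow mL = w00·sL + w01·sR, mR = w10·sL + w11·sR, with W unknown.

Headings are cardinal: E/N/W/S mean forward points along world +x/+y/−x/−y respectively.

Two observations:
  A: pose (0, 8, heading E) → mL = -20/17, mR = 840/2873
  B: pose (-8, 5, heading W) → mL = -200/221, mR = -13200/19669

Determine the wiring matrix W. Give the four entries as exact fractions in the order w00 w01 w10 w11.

0 -1 -1/2 1/2

obs A: pose=(0,8,E) → sL=100/169, sR=20/17, mL=-20/17, mR=840/2873
obs B: pose=(-8,5,W) → sL=200/89, sR=200/221, mL=-200/221, mR=-13200/19669
sensor matrix S = [[100/169, 20/17], [200/89, 200/221]]; det S = -7008000/3324061
solve [mL_A; mL_B] = S·[w00; w01] and [mR_A; mR_B] = S·[w10; w11]:
  w00 = 0, w01 = -1, w10 = -1/2, w11 = 1/2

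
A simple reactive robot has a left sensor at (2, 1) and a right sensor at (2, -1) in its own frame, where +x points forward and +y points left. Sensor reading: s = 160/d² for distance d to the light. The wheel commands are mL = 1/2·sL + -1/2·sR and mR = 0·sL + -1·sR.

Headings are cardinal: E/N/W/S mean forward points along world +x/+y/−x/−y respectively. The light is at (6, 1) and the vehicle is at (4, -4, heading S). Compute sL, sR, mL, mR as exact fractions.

left sensor world pos  = (5, -6); dL² = 50
right sensor world pos = (3, -6); dR² = 58
sL = 160/50 = 16/5
sR = 160/58 = 80/29
mL = 1/2·sL + -1/2·sR = 32/145
mR = 0·sL + -1·sR = -80/29

16/5 80/29 32/145 -80/29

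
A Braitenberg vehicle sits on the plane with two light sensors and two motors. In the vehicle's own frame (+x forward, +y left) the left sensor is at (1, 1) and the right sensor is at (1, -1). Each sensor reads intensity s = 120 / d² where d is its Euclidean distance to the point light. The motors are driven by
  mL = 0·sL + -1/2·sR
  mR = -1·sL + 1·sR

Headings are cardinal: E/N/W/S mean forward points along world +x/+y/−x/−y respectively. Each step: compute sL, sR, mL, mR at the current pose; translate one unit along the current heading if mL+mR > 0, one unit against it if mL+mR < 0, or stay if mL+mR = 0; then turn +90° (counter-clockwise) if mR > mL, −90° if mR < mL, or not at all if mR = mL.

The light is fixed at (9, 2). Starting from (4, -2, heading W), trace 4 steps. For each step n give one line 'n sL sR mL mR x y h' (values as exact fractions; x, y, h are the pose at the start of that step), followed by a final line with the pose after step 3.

0 120/61 8/3 -4/3 128/183 4 -2 W
1 60/17 12/5 -6/5 -96/85 5 -2 S
2 120/13 24/5 -12/5 -288/65 5 -1 E
3 15/4 30/13 -15/13 -75/52 4 -1 S
final 4 0 W

n=0: pose=(4,-2,W); sL=120/61, sR=8/3; mL=-4/3, mR=128/183; mL+mR=-116/183 → advance -1; mR−mL=124/61 → turn +1·90°
n=1: pose=(5,-2,S); sL=60/17, sR=12/5; mL=-6/5, mR=-96/85; mL+mR=-198/85 → advance -1; mR−mL=6/85 → turn +1·90°
n=2: pose=(5,-1,E); sL=120/13, sR=24/5; mL=-12/5, mR=-288/65; mL+mR=-444/65 → advance -1; mR−mL=-132/65 → turn -1·90°
n=3: pose=(4,-1,S); sL=15/4, sR=30/13; mL=-15/13, mR=-75/52; mL+mR=-135/52 → advance -1; mR−mL=-15/52 → turn -1·90°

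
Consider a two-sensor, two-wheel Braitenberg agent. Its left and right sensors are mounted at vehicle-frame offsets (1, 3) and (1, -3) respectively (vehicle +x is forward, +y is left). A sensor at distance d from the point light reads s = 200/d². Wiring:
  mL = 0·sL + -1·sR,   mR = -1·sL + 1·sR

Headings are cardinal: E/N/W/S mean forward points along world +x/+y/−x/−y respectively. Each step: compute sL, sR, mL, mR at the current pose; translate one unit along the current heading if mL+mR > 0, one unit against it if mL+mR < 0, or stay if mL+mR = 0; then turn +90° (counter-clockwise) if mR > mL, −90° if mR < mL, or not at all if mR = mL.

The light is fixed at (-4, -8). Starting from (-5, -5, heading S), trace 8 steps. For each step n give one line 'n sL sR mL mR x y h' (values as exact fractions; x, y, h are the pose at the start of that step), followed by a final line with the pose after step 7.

0 25 10 -10 -15 -5 -5 S
1 40 200/53 -200/53 -1920/53 -5 -4 W
2 100/17 100/17 -100/17 0 -4 -4 N
3 200 200/37 -200/37 -7200/37 -4 -5 W
4 10 25/4 -25/4 -15/4 -3 -5 N
5 200 8 -8 -192 -3 -6 W
6 20 100/17 -100/17 -240/17 -2 -6 N
7 8 200/13 -200/13 96/13 -2 -7 E
final -3 -7 N

n=0: pose=(-5,-5,S); sL=25, sR=10; mL=-10, mR=-15; mL+mR=-25 → advance -1; mR−mL=-5 → turn -1·90°
n=1: pose=(-5,-4,W); sL=40, sR=200/53; mL=-200/53, mR=-1920/53; mL+mR=-40 → advance -1; mR−mL=-1720/53 → turn -1·90°
n=2: pose=(-4,-4,N); sL=100/17, sR=100/17; mL=-100/17, mR=0; mL+mR=-100/17 → advance -1; mR−mL=100/17 → turn +1·90°
n=3: pose=(-4,-5,W); sL=200, sR=200/37; mL=-200/37, mR=-7200/37; mL+mR=-200 → advance -1; mR−mL=-7000/37 → turn -1·90°
n=4: pose=(-3,-5,N); sL=10, sR=25/4; mL=-25/4, mR=-15/4; mL+mR=-10 → advance -1; mR−mL=5/2 → turn +1·90°
n=5: pose=(-3,-6,W); sL=200, sR=8; mL=-8, mR=-192; mL+mR=-200 → advance -1; mR−mL=-184 → turn -1·90°
n=6: pose=(-2,-6,N); sL=20, sR=100/17; mL=-100/17, mR=-240/17; mL+mR=-20 → advance -1; mR−mL=-140/17 → turn -1·90°
n=7: pose=(-2,-7,E); sL=8, sR=200/13; mL=-200/13, mR=96/13; mL+mR=-8 → advance -1; mR−mL=296/13 → turn +1·90°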